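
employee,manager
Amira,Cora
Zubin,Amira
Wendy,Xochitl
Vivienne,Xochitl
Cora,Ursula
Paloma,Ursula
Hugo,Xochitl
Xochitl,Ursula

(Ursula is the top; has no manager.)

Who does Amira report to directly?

Amira reports directly to Cora.

Cora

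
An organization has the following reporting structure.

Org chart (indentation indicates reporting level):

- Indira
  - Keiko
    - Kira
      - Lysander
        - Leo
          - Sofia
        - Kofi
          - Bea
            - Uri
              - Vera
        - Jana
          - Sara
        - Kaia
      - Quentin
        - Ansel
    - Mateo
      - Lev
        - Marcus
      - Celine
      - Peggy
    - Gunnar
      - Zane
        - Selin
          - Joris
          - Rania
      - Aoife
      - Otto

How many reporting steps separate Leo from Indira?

4

Chain from Leo up to Indira: Leo → Lysander → Kira → Keiko → Indira. That is 4 steps up, so Leo is 4 levels below Indira.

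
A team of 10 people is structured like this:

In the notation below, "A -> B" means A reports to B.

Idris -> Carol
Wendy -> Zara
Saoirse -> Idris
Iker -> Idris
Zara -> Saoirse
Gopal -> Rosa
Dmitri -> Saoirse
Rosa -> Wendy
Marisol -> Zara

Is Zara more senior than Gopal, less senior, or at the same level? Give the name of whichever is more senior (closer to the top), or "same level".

Zara is 3 levels below Carol; Gopal is 6. Zara is higher.

Zara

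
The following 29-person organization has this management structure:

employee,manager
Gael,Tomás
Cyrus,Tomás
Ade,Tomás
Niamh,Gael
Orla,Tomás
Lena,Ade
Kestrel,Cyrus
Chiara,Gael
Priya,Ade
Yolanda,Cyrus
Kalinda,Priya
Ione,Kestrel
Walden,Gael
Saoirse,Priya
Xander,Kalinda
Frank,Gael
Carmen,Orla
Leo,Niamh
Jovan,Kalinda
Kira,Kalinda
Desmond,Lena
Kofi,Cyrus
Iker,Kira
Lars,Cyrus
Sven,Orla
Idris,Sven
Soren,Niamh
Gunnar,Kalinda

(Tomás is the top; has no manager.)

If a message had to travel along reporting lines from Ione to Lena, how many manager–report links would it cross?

Ione is 3 levels below Tomás, and Lena is 2 levels below Tomás (their lowest common manager). The shortest path runs up from Ione to Tomás and back down to Lena: 3 + 2 = 5 links.

5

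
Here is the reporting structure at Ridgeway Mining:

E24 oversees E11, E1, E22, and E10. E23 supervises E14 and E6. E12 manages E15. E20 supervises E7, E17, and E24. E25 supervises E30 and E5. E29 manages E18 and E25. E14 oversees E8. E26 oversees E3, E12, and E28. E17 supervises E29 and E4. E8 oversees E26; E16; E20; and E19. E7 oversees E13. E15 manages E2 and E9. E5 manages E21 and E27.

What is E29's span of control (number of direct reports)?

E29 directly manages E25, E18. That is 2 direct reports.

2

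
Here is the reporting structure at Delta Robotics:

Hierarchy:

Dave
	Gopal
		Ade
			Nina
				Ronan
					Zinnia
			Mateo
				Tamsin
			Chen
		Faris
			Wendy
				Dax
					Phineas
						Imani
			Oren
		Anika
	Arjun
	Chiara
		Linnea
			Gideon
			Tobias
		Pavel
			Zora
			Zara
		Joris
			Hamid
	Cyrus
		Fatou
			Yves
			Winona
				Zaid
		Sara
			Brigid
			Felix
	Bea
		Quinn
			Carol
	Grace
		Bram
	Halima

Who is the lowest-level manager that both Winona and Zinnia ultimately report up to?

Dave

Winona's chain of managers is Fatou, Cyrus, Dave. Zinnia's chain of managers is Ronan, Nina, Ade, Gopal, Dave. The first manager that appears in both chains is Dave.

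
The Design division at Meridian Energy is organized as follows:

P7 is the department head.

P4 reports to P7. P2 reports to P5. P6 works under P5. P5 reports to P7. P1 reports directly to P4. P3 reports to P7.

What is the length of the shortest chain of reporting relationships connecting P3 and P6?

3

P3 is 1 level below P7, and P6 is 2 levels below P7 (their lowest common manager). The shortest path runs up from P3 to P7 and back down to P6: 1 + 2 = 3 links.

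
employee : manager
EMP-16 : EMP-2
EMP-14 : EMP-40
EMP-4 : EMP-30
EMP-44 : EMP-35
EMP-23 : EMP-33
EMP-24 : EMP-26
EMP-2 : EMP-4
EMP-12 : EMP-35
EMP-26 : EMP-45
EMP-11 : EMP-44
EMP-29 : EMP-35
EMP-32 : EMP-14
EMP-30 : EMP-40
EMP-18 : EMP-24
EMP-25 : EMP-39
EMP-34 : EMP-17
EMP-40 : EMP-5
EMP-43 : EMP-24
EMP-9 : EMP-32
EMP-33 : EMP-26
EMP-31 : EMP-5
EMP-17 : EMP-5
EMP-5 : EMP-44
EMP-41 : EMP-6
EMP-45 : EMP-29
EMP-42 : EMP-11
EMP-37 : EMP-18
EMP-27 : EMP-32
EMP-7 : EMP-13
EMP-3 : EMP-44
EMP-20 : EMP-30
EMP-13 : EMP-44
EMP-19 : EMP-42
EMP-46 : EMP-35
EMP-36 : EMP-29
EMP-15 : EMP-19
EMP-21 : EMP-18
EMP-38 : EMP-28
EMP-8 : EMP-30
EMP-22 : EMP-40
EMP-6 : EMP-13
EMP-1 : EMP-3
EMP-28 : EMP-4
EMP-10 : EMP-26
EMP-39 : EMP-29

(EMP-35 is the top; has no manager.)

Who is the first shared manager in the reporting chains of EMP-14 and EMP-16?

EMP-40

EMP-14's chain of managers is EMP-40, EMP-5, EMP-44, EMP-35. EMP-16's chain of managers is EMP-2, EMP-4, EMP-30, EMP-40, EMP-5, EMP-44, EMP-35. The first manager that appears in both chains is EMP-40.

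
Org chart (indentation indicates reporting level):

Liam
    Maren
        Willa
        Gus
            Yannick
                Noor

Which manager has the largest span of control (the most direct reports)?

Maren

Direct-report counts: Liam has 1; Maren has 2; Gus has 1; Yannick has 1. The largest is 2, held by Maren.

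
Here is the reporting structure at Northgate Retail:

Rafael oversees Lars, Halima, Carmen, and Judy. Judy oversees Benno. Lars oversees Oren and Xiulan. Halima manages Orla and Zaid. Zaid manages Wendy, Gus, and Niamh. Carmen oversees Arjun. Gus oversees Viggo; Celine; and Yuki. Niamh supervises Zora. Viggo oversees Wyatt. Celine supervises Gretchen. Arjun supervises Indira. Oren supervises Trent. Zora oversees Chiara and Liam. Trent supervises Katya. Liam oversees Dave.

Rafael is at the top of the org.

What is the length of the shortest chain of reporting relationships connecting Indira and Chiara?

Indira is 3 levels below Rafael, and Chiara is 5 levels below Rafael (their lowest common manager). The shortest path runs up from Indira to Rafael and back down to Chiara: 3 + 5 = 8 links.

8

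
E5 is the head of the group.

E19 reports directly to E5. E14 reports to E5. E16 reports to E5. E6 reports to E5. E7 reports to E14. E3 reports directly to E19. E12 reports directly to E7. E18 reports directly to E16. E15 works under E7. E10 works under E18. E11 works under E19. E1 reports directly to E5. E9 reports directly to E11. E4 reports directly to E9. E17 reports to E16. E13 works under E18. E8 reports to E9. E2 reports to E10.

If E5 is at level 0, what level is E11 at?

Chain from E11 up to E5: E11 → E19 → E5. That is 2 steps up, so E11 is 2 levels below E5.

2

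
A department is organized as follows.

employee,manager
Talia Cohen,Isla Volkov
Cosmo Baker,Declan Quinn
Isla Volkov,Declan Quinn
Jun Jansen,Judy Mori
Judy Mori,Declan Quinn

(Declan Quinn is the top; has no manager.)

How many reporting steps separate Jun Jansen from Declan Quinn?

Chain from Jun Jansen up to Declan Quinn: Jun Jansen → Judy Mori → Declan Quinn. That is 2 steps up, so Jun Jansen is 2 levels below Declan Quinn.

2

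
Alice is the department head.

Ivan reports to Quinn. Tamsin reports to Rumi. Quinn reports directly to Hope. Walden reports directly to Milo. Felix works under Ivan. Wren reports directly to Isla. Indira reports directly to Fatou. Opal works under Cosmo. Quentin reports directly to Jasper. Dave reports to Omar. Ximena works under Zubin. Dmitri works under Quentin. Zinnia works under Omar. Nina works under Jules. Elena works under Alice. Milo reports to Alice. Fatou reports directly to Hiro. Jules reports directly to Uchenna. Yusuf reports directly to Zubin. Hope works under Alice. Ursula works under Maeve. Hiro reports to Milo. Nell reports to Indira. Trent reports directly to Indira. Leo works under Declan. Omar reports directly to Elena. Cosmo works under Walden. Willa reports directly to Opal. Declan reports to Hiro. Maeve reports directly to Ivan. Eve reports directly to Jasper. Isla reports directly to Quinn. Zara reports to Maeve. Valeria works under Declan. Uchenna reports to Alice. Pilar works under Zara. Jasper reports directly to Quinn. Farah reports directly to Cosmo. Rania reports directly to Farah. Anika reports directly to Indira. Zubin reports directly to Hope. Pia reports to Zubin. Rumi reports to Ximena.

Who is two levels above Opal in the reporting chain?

Walden

Opal reports to Cosmo, and Cosmo reports to Walden. So Opal's skip-level manager is Walden.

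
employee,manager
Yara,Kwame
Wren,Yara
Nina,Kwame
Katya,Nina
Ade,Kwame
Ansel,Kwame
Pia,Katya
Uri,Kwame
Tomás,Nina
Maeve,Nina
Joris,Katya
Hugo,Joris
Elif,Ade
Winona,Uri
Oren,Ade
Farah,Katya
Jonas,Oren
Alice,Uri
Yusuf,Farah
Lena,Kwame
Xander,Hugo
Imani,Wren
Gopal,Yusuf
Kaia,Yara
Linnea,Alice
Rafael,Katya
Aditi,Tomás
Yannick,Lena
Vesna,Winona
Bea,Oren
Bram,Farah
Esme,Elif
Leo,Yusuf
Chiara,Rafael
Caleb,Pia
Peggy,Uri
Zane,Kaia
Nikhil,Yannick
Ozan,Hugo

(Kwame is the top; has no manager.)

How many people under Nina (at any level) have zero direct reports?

9

The people in Nina's organization with no one reporting to them are Maeve, Aditi, Chiara, Bram, Leo, Gopal, Ozan, Xander, Caleb. That is 9.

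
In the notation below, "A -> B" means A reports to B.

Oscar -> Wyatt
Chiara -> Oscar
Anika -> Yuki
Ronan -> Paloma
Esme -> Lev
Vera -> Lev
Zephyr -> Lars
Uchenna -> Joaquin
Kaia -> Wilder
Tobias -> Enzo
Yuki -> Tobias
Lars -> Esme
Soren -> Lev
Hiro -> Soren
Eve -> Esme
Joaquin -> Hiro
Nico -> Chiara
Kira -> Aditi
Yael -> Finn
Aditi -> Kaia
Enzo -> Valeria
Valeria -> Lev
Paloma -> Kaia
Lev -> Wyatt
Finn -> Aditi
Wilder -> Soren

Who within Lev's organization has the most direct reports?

Direct-report counts within Lev's organization: Lev has 4; Esme has 2; Lars has 1; Valeria has 1; Enzo has 1; Tobias has 1; Yuki has 1; Soren has 2; Hiro has 1; Joaquin has 1; Wilder has 1; Kaia has 2; Paloma has 1; Aditi has 2; Finn has 1. The largest is 4, held by Lev.

Lev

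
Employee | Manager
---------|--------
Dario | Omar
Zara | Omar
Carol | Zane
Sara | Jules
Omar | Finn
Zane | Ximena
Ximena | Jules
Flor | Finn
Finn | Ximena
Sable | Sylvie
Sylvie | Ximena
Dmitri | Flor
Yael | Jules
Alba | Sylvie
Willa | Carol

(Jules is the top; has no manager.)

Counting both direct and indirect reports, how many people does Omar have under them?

2

Omar directly manages Zara, Dario. Zara has no reports. Dario has no reports. So Omar's organization is 2 direct reports plus everyone under them: 1 + 1 = 2.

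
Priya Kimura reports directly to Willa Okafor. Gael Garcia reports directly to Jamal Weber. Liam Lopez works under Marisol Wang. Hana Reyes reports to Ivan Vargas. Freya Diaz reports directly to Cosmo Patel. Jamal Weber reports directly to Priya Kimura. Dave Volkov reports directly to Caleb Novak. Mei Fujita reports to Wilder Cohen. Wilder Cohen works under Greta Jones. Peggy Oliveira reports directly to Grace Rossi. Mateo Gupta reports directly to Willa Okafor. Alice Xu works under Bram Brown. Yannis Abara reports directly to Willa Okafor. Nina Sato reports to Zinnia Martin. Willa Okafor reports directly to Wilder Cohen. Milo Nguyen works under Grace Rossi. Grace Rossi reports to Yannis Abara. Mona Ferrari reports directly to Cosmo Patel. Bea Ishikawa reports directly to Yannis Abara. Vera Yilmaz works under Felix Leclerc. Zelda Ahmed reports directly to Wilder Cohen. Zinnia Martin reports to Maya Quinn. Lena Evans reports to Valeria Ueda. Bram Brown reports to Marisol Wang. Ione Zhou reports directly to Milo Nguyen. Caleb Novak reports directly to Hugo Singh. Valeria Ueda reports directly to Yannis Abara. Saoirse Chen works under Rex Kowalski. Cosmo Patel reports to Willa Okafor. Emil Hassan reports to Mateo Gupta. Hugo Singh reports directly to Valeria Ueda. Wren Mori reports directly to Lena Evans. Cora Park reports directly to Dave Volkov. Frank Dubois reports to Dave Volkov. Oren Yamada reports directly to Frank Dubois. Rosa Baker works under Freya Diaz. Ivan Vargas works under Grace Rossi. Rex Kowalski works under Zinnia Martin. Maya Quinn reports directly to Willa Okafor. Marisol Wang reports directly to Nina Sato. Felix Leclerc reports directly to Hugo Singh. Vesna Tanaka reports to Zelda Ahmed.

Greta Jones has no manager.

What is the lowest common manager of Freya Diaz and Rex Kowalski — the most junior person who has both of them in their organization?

Freya Diaz's chain of managers is Cosmo Patel, Willa Okafor, Wilder Cohen, Greta Jones. Rex Kowalski's chain of managers is Zinnia Martin, Maya Quinn, Willa Okafor, Wilder Cohen, Greta Jones. The first manager that appears in both chains is Willa Okafor.

Willa Okafor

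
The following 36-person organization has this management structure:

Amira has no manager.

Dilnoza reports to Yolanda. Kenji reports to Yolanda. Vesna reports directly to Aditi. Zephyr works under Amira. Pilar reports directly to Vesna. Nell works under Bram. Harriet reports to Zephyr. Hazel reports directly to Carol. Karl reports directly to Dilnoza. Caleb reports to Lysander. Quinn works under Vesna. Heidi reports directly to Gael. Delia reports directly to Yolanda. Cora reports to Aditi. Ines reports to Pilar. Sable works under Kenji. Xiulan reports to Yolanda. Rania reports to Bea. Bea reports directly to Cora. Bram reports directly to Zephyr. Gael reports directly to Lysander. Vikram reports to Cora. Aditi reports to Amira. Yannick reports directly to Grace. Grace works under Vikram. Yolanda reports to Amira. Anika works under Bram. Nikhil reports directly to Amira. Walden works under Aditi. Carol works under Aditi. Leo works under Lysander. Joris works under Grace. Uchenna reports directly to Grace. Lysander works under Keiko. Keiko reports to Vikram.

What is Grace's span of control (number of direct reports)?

3

Grace directly manages Joris, Uchenna, Yannick. That is 3 direct reports.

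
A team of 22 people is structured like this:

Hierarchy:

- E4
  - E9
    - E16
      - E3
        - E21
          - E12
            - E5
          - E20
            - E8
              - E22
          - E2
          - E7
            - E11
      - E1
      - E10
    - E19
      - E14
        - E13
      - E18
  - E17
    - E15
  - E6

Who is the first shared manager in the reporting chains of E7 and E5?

E7's chain of managers is E21, E3, E16, E9, E4. E5's chain of managers is E12, E21, E3, E16, E9, E4. The first manager that appears in both chains is E21.

E21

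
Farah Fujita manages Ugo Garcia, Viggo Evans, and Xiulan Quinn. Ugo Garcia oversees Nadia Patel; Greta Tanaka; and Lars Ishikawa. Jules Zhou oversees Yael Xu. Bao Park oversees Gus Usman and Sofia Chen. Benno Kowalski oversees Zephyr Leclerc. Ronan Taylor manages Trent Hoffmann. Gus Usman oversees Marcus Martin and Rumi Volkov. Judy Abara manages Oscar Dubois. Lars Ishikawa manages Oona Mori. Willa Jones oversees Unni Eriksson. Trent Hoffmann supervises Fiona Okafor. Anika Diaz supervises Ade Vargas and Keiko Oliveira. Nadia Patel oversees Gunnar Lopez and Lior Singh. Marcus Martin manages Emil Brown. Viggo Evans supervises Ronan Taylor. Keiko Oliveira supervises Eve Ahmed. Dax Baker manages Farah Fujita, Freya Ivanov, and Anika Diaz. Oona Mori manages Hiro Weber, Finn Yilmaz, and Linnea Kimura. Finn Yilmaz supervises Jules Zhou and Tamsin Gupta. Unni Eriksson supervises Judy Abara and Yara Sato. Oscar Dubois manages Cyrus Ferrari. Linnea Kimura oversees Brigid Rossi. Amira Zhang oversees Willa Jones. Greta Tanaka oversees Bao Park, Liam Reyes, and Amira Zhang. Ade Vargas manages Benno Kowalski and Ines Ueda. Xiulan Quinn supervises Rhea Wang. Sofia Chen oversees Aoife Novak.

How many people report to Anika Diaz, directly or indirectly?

Anika Diaz directly manages Ade Vargas, Keiko Oliveira. Under Ade Vargas: Ines Ueda, Benno Kowalski, Zephyr Leclerc (3). Under Keiko Oliveira: Eve Ahmed (1). So Anika Diaz's organization is 2 direct reports plus everyone under them: 4 + 2 = 6.

6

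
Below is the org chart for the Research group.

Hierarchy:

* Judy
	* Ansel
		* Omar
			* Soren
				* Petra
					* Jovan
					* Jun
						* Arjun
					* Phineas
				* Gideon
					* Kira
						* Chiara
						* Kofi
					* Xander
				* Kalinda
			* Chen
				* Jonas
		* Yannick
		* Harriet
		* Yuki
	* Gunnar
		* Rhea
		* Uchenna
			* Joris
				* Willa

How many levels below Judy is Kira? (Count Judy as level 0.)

5

Chain from Kira up to Judy: Kira → Gideon → Soren → Omar → Ansel → Judy. That is 5 steps up, so Kira is 5 levels below Judy.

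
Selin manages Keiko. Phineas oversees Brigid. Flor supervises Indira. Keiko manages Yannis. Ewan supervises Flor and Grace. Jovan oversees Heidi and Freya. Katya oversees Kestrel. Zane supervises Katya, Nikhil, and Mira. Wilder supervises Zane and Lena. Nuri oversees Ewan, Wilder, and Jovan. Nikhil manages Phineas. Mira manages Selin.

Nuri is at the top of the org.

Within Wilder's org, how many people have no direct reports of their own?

4

The people in Wilder's organization with no one reporting to them are Brigid, Yannis, Kestrel, Lena. That is 4.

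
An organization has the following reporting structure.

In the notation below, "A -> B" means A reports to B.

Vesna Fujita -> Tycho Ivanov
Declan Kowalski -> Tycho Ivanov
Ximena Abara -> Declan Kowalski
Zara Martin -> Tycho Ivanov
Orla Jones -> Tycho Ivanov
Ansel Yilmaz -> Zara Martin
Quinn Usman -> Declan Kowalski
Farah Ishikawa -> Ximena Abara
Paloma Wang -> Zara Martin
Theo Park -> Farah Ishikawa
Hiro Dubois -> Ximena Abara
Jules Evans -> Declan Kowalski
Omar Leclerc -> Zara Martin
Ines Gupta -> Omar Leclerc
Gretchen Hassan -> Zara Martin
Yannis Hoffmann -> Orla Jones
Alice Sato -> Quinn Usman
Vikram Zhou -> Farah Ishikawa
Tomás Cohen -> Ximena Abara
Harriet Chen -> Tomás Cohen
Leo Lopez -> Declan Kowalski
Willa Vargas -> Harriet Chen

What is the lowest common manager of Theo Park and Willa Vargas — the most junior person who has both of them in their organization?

Ximena Abara

Theo Park's chain of managers is Farah Ishikawa, Ximena Abara, Declan Kowalski, Tycho Ivanov. Willa Vargas's chain of managers is Harriet Chen, Tomás Cohen, Ximena Abara, Declan Kowalski, Tycho Ivanov. The first manager that appears in both chains is Ximena Abara.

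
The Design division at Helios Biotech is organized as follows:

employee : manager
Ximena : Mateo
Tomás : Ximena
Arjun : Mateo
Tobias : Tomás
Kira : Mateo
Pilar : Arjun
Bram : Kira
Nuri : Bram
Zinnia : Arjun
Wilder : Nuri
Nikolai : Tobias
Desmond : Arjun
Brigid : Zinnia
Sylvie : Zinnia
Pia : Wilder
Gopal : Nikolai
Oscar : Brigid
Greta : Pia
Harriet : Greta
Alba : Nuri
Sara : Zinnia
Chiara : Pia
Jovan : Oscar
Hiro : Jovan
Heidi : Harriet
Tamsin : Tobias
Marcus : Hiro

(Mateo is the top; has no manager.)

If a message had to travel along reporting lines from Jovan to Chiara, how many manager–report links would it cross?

11

Jovan is 5 levels below Mateo, and Chiara is 6 levels below Mateo (their lowest common manager). The shortest path runs up from Jovan to Mateo and back down to Chiara: 5 + 6 = 11 links.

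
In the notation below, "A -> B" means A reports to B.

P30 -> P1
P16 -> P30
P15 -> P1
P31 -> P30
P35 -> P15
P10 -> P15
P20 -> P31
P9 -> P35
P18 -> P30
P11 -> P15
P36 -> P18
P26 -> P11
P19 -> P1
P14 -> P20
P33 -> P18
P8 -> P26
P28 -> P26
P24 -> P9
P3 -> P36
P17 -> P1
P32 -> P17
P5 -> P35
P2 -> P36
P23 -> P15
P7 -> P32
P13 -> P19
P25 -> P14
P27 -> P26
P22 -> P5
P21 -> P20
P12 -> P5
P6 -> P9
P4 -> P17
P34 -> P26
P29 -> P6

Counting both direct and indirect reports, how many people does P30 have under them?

11

P30 directly manages P16, P31, P18. P16 has no reports. Under P31: P20, P21, P14, P25 (4). Under P18: P33, P36, P2, P3 (4). So P30's organization is 3 direct reports plus everyone under them: 1 + 5 + 5 = 11.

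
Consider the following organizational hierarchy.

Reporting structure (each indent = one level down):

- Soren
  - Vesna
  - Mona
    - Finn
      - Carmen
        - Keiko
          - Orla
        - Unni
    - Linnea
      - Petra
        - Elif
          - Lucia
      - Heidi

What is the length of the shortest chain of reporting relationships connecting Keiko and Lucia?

7

Keiko is 3 levels below Mona, and Lucia is 4 levels below Mona (their lowest common manager). The shortest path runs up from Keiko to Mona and back down to Lucia: 3 + 4 = 7 links.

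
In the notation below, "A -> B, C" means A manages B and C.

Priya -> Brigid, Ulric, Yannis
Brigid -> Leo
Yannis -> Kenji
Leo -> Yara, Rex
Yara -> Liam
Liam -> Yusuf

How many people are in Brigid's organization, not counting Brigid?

5

Brigid directly manages Leo. Under Leo: Rex, Yara, Liam, Yusuf (4). That's 5 in total.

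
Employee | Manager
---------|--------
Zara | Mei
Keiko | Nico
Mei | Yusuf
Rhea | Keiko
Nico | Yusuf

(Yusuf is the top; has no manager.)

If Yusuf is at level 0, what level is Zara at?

Chain from Zara up to Yusuf: Zara → Mei → Yusuf. That is 2 steps up, so Zara is 2 levels below Yusuf.

2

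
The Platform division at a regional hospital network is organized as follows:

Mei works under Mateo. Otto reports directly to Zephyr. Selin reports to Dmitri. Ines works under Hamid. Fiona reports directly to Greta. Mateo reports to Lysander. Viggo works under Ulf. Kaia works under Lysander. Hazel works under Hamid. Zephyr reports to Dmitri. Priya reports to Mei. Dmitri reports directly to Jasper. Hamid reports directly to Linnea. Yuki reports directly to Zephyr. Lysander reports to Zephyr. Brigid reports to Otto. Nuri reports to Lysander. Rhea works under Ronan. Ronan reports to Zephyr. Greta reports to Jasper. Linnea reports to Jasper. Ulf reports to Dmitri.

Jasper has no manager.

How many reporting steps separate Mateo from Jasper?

4

Chain from Mateo up to Jasper: Mateo → Lysander → Zephyr → Dmitri → Jasper. That is 4 steps up, so Mateo is 4 levels below Jasper.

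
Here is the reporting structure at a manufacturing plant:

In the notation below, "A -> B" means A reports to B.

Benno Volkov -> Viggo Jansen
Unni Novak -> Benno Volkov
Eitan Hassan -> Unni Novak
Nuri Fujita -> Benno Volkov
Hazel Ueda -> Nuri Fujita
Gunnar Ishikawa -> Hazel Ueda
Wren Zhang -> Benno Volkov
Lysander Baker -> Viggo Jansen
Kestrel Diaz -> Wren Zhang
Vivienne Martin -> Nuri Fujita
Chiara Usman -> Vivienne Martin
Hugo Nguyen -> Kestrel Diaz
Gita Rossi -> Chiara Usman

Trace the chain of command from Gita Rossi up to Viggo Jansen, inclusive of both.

Gita Rossi -> Chiara Usman -> Vivienne Martin -> Nuri Fujita -> Benno Volkov -> Viggo Jansen

Gita Rossi reports to Chiara Usman. Chiara Usman reports to Vivienne Martin. Vivienne Martin reports to Nuri Fujita. Nuri Fujita reports to Benno Volkov. Benno Volkov reports to Viggo Jansen. Viggo Jansen is at the top.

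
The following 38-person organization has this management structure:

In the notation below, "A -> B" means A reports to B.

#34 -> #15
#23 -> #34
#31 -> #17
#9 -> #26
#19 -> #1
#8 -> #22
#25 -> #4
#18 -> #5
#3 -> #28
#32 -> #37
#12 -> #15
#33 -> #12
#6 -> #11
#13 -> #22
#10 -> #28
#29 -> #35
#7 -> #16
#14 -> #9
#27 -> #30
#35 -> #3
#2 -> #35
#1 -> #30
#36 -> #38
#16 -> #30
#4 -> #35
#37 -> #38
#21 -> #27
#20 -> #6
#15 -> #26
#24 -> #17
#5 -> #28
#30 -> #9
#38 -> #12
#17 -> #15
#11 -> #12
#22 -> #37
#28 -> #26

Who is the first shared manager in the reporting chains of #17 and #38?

#15

#17's chain of managers is #15, #26. #38's chain of managers is #12, #15, #26. The first manager that appears in both chains is #15.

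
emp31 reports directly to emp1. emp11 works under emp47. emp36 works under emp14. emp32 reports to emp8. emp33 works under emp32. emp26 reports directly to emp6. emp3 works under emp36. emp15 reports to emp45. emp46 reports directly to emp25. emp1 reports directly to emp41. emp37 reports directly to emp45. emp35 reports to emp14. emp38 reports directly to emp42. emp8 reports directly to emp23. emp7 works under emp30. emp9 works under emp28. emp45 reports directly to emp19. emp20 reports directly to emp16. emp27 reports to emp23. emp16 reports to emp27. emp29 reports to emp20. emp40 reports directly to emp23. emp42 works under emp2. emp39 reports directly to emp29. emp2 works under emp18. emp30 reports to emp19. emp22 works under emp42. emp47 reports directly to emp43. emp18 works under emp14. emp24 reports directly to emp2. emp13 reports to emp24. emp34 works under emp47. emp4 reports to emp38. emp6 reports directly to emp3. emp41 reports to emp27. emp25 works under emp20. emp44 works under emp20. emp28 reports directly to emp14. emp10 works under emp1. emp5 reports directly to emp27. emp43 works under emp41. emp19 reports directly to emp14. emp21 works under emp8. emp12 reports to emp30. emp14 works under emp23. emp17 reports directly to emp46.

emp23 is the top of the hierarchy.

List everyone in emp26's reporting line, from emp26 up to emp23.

emp26 reports to emp6. emp6 reports to emp3. emp3 reports to emp36. emp36 reports to emp14. emp14 reports to emp23. emp23 is at the top.

emp26 -> emp6 -> emp3 -> emp36 -> emp14 -> emp23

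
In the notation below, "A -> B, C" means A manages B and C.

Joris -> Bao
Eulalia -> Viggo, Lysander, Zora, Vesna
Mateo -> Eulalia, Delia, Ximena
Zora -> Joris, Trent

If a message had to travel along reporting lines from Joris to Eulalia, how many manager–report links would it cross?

Joris is in Eulalia's organization: the chain from Joris up to Eulalia is Joris → Zora → Eulalia, which is 2 links.

2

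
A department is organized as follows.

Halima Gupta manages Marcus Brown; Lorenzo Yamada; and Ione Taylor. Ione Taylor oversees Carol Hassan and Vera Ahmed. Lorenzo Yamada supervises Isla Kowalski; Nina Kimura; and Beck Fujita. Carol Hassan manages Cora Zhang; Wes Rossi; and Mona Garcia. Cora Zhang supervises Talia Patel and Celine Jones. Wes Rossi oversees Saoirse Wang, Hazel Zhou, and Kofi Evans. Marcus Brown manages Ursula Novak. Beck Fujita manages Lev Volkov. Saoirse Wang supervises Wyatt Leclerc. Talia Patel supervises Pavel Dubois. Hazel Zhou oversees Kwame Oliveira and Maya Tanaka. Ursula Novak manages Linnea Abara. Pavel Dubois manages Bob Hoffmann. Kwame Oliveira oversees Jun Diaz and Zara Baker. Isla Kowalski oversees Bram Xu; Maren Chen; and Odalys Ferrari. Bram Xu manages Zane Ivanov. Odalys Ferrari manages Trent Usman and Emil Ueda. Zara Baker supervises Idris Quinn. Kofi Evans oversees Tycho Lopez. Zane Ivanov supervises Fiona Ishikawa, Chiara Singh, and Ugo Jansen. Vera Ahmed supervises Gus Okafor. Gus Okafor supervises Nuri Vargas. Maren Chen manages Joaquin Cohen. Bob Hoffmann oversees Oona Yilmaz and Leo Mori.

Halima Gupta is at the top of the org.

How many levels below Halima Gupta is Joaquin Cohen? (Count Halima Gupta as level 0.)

Chain from Joaquin Cohen up to Halima Gupta: Joaquin Cohen → Maren Chen → Isla Kowalski → Lorenzo Yamada → Halima Gupta. That is 4 steps up, so Joaquin Cohen is 4 levels below Halima Gupta.

4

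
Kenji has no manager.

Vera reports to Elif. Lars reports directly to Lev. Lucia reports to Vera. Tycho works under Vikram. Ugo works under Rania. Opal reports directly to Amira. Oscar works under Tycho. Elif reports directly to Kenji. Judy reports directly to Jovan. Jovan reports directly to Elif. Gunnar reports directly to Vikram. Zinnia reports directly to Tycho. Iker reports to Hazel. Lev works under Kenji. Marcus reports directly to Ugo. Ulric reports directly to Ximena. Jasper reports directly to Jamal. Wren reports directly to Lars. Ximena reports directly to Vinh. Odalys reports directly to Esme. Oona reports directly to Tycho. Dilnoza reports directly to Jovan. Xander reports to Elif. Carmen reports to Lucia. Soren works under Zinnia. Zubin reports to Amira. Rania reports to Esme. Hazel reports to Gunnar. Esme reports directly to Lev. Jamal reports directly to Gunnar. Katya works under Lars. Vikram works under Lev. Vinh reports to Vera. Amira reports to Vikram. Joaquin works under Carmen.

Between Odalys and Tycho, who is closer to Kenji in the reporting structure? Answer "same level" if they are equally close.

Both Odalys and Tycho are 3 levels below Kenji.

same level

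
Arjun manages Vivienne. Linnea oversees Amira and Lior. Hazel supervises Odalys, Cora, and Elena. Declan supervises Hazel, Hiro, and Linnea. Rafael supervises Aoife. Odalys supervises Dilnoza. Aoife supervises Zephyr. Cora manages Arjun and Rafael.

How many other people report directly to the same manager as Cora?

2

Cora reports to Hazel. Hazel's other direct reports are Odalys, Elena — 2 peers.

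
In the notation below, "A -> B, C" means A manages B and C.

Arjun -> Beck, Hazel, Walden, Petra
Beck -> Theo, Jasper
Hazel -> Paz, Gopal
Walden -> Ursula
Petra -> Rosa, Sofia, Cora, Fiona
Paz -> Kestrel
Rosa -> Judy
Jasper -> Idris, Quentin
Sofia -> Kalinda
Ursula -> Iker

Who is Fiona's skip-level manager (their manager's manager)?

Arjun

Fiona reports to Petra, and Petra reports to Arjun. So Fiona's skip-level manager is Arjun.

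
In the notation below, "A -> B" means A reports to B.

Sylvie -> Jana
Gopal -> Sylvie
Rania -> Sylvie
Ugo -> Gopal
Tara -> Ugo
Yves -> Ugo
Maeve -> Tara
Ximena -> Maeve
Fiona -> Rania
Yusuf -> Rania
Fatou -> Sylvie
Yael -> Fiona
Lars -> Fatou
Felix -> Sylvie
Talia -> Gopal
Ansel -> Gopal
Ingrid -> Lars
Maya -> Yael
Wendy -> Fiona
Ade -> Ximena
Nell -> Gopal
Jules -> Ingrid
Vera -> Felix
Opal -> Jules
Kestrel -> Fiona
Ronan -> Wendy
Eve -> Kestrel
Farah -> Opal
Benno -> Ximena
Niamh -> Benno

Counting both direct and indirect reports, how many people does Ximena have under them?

Ximena directly manages Ade, Benno. Ade has no reports. Under Benno: Niamh (1). So Ximena's organization is 2 direct reports plus everyone under them: 1 + 2 = 3.

3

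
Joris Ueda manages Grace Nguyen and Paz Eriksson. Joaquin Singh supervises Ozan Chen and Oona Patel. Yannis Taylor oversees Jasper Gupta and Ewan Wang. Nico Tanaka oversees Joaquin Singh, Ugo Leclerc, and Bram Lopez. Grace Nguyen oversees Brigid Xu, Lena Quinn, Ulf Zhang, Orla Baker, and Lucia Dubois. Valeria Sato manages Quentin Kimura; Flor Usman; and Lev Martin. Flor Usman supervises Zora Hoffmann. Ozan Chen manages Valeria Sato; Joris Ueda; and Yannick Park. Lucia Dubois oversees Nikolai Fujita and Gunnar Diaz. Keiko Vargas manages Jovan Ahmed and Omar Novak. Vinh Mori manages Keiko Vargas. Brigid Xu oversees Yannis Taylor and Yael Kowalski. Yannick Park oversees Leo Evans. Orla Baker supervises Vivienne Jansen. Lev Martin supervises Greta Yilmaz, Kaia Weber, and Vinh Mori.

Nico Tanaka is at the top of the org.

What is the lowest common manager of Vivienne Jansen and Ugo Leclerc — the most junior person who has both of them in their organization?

Nico Tanaka

Vivienne Jansen's chain of managers is Orla Baker, Grace Nguyen, Joris Ueda, Ozan Chen, Joaquin Singh, Nico Tanaka. Ugo Leclerc's chain of managers is Nico Tanaka. The first manager that appears in both chains is Nico Tanaka.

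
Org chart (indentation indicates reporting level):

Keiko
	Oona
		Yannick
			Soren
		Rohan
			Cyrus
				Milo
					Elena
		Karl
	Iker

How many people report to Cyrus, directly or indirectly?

Cyrus directly manages Milo. Under Milo: Elena (1). That's 2 in total.

2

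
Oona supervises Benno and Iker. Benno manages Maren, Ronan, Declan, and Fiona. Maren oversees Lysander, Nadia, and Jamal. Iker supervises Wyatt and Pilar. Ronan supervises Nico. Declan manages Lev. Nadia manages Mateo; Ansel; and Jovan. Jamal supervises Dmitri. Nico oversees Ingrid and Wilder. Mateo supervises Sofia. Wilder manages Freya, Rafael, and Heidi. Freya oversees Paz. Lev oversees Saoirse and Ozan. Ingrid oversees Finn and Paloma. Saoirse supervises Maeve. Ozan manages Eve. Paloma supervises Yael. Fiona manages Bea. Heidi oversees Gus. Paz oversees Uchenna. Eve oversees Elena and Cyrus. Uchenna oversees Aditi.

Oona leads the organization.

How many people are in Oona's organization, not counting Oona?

37

Oona directly manages Benno, Iker. Under Benno: Fiona, Bea, Declan, Lev, Ozan, Eve, Cyrus, Elena, Saoirse, Maeve, Ronan, Nico, Ingrid, Paloma, Yael, Finn, Wilder, Heidi, Gus, Rafael, Freya, Paz, Uchenna, Aditi, Maren, Jamal, Dmitri, Nadia, Jovan, Ansel, Mateo, Sofia, Lysander (33). Under Iker: Pilar, Wyatt (2). So Oona's organization is 2 direct reports plus everyone under them: 34 + 3 = 37.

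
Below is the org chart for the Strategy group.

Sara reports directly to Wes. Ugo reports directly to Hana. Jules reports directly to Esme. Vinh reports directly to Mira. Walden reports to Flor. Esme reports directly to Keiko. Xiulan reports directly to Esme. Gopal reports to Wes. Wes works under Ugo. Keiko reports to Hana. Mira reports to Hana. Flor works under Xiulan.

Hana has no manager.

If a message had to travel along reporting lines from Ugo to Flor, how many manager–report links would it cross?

Ugo is 1 level below Hana, and Flor is 4 levels below Hana (their lowest common manager). The shortest path runs up from Ugo to Hana and back down to Flor: 1 + 4 = 5 links.

5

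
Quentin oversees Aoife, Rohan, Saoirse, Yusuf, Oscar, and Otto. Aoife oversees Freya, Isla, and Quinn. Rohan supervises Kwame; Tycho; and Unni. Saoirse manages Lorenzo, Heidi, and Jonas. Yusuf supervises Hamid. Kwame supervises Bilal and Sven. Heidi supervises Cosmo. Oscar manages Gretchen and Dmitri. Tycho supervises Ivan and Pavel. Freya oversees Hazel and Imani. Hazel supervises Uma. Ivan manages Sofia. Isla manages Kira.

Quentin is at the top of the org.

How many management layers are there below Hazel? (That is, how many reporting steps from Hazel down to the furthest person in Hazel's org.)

1

The longest chain under Hazel runs Hazel → Uma, which is 1 level below Hazel.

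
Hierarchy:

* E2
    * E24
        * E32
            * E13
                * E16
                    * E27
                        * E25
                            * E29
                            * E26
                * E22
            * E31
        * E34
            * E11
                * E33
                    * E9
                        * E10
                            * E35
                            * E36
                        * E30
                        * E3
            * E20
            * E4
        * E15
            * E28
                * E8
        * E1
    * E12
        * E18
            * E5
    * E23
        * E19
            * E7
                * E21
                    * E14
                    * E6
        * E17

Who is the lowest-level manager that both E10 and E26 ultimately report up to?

E24

E10's chain of managers is E9, E33, E11, E34, E24, E2. E26's chain of managers is E25, E27, E16, E13, E32, E24, E2. The first manager that appears in both chains is E24.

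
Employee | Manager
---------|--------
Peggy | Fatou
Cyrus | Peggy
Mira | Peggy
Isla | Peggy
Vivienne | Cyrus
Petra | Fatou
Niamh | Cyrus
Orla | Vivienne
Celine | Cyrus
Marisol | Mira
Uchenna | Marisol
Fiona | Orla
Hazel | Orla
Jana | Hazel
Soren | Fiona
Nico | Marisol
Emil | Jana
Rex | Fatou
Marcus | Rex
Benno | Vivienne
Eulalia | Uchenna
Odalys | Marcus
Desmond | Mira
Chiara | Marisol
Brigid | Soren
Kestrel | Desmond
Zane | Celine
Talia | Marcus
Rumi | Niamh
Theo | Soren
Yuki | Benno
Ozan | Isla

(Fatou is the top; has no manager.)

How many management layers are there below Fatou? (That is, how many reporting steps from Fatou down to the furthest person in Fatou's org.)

The longest chain under Fatou runs Fatou → Peggy → Cyrus → Vivienne → Orla → Hazel → Jana → Emil, which is 7 levels below Fatou.

7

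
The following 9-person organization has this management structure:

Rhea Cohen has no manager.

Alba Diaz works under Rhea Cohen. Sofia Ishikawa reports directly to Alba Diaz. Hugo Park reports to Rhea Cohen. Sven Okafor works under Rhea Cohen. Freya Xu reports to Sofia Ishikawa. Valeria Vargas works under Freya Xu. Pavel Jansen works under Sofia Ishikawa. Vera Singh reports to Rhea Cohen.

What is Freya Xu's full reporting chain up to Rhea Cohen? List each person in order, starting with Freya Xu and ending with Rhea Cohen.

Freya Xu reports to Sofia Ishikawa. Sofia Ishikawa reports to Alba Diaz. Alba Diaz reports to Rhea Cohen. Rhea Cohen is at the top.

Freya Xu -> Sofia Ishikawa -> Alba Diaz -> Rhea Cohen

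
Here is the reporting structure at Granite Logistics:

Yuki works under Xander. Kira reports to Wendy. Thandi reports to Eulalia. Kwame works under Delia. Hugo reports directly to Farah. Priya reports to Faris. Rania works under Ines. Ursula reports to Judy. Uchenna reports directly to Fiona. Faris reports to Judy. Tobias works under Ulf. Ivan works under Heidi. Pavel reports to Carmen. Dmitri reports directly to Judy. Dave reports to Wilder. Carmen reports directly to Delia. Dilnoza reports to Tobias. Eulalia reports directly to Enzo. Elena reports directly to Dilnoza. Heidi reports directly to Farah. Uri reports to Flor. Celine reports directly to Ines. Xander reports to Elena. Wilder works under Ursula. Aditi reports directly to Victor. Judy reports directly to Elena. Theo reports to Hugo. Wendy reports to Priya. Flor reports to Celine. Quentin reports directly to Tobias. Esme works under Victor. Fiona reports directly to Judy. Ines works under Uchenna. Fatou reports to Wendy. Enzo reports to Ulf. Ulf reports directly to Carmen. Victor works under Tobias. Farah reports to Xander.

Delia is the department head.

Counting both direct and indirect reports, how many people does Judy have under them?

Judy directly manages Ursula, Fiona, Dmitri, Faris. Under Ursula: Wilder, Dave (2). Under Fiona: Uchenna, Ines, Rania, Celine, Flor, Uri (6). Dmitri has no reports. Under Faris: Priya, Wendy, Fatou, Kira (4). So Judy's organization is 4 direct reports plus everyone under them: 3 + 7 + 1 + 5 = 16.

16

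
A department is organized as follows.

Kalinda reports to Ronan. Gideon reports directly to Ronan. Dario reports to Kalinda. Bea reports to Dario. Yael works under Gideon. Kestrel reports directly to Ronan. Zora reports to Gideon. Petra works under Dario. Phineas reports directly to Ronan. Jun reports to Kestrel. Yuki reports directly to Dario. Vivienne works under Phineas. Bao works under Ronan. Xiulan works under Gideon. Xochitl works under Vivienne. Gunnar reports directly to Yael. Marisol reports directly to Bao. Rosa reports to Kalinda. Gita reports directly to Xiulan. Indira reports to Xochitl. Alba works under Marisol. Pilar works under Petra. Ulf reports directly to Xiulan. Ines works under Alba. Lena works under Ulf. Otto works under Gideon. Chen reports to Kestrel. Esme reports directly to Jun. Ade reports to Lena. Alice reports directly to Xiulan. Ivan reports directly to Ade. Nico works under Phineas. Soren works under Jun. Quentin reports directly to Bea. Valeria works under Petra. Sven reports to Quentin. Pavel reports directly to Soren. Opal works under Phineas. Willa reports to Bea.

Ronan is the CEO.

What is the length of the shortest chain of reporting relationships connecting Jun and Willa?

6

Jun is 2 levels below Ronan, and Willa is 4 levels below Ronan (their lowest common manager). The shortest path runs up from Jun to Ronan and back down to Willa: 2 + 4 = 6 links.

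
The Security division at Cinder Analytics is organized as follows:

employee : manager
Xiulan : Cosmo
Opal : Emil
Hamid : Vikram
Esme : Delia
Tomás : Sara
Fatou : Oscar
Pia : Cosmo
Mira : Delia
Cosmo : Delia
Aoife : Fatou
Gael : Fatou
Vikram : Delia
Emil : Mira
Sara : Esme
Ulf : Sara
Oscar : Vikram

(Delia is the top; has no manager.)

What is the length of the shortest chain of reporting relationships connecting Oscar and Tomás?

Oscar is 2 levels below Delia, and Tomás is 3 levels below Delia (their lowest common manager). The shortest path runs up from Oscar to Delia and back down to Tomás: 2 + 3 = 5 links.

5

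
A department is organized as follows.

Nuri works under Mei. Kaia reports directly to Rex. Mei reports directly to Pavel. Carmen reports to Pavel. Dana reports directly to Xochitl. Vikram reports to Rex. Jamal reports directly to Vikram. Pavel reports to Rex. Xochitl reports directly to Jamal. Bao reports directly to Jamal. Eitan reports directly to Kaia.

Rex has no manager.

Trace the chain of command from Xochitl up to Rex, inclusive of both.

Xochitl -> Jamal -> Vikram -> Rex

Xochitl reports to Jamal. Jamal reports to Vikram. Vikram reports to Rex. Rex is at the top.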